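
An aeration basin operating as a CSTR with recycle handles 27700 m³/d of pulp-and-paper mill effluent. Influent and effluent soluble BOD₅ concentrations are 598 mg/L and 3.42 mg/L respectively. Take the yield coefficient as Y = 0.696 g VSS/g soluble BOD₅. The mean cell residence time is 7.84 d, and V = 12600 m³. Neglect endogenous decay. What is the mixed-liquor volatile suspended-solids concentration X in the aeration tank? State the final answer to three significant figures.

X ≈ 7130 mg/L

From V·X = Y·Q·(S₀ − S)·θ_c (decay neglected): X = 0.696 × 27700 × (598 − 3.42) × 7.84 / 12600 = 7133 mg/L.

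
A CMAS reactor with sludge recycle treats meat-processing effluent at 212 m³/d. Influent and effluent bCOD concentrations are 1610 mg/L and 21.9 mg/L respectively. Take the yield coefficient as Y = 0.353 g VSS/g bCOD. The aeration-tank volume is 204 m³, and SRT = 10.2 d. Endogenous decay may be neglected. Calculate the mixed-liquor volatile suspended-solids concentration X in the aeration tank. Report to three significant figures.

X ≈ 5940 mg/L

X = Y·Q·ΔS·θ_c / V = 0.353 × 212 × (1610 − 21.9) × 10.2 / 204 = 5942 mg/L.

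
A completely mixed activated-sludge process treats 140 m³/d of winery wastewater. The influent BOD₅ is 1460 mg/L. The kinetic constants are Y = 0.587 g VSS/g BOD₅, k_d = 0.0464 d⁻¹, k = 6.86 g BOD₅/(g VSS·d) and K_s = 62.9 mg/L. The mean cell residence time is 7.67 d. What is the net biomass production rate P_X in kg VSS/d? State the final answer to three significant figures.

P_X ≈ 88.3 kg VSS/d

Effluent substrate depends only on kinetics and SRT: S = K_s(1 + k_d θ_c) / [θ_c(Yk − k_d) − 1] = 62.9 × (1 + 0.0464 × 7.67) / [7.67 × (0.587 × 6.86 − 0.0464) − 1] = 85.29 / 29.53 = 2.888 mg/L.
Y_obs = Y / (1 + k_d θ_c) = 0.587 / (1 + 0.0464 × 7.67) = 0.587 / 1.356 = 0.4329.
Substrate removed = Q·(S₀ − S) = 140 m³/d × (1460 − 2.89) g/m³ = 2.04×10^5 g/d = 204.0 kg/d.
Biomass produced: P_X = Y_obs·Q·ΔS = 0.4329 × 204.0 ≈ 88.32 kg VSS/d.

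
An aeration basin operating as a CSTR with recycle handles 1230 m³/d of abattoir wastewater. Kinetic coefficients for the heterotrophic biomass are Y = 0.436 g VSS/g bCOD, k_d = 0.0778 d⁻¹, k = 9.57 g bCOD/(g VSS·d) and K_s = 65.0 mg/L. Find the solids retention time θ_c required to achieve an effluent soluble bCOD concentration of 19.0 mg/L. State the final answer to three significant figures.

At the target effluent, Y k S/(K_s+S) = 0.436×9.57×19.0/84.00 = 0.9438 d⁻¹.
θ_c = 1/(μ − k_d) = 1/(0.9438 − 0.0778) = 1/0.8660 = 1.155 d.

θ_c ≈ 1.15 d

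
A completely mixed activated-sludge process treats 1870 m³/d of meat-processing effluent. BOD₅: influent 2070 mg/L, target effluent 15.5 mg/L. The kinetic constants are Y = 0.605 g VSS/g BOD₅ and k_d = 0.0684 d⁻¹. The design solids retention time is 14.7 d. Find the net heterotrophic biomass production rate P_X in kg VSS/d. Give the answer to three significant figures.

The observed yield is Y_obs = Y/(1 + k_d·θ_c) = 0.605 / (1 + 0.0684 × 14.7) = 0.605 / 2.005 = 0.3017 g VSS per g BOD₅ removed.
Substrate removed = Q·(S₀ − S) = 1870 m³/d × (2070 − 15.5) g/m³ = 3.84×10^6 g/d = 3842 kg/d.
Net biomass production P_X = Y_obs × Q·(S₀ − S) = 0.3017 × 3842 = 1159 kg VSS/d.

P_X ≈ 1160 kg VSS/d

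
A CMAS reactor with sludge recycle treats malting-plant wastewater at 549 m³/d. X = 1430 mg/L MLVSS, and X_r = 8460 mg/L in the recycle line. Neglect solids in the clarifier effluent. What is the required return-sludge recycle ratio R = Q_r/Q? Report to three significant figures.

Solids balance on the clarifier gives (1+R)X = R·X_r, so R = X/(X_r − X) = 1430 / (8460 − 1430) = 0.2034.

R ≈ 0.203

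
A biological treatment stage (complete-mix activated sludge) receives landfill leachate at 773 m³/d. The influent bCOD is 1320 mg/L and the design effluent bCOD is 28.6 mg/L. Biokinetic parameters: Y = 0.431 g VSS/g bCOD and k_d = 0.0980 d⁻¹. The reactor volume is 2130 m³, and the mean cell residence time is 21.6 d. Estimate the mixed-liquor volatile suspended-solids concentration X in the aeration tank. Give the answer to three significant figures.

Solving the biomass balance for X: X = Y Q (S₀−S) θ_c / [V (1+k_d θ_c)] = 0.431 × 773 × (1320 − 28.6) × 21.6 / [2130 × (1 + 0.0980 × 21.6)] = 1400 mg/L.

X ≈ 1400 mg/L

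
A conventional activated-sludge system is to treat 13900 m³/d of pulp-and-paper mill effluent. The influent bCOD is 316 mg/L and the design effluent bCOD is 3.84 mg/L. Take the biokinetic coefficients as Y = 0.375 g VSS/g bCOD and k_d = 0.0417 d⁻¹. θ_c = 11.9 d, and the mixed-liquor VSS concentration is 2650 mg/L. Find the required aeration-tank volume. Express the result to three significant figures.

Rearranging the biomass balance for a CMAS with decay, V = Y·Q·ΔS·θ_c / [X·(1+k_d θ_c)] = 0.375 × 13900 × (316 − 3.84) × 11.9 / [2650 × (1 + 0.0417 × 11.9)] = 1.94×10^7 / 3965 = 4883 m³.

V ≈ 4880 m³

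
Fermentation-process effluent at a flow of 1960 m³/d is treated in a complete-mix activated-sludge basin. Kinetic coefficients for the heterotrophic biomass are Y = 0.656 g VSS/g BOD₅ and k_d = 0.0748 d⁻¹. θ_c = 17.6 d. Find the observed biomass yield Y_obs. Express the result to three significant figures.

Y_obs ≈ 0.283 g VSS/g BOD₅

The observed yield is Y_obs = Y/(1 + k_d·θ_c) = 0.656 / (1 + 0.0748 × 17.6) = 0.656 / 2.316 = 0.2832 g VSS per g BOD₅ removed.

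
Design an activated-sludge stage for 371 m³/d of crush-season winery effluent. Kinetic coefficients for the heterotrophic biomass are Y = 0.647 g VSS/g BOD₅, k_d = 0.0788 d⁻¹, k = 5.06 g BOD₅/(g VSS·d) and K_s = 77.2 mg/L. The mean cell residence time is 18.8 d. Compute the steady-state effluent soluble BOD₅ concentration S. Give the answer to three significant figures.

S ≈ 3.24 mg/L

From the Monod/SRT balance for a CMAS, S = K_s·(1+k_d θ_c)/[θ_c·(Y k − k_d) − 1] = 77.2 × (1 + 0.0788 × 18.8) / [18.8 × (0.647 × 5.06 − 0.0788) − 1] = 191.6 / 59.07 = 3.243 mg/L.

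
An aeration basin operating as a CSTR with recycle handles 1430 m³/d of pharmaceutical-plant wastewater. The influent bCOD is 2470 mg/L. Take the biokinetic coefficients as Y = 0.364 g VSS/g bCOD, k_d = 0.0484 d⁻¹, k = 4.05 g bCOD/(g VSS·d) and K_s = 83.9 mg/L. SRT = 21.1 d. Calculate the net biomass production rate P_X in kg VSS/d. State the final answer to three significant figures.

For a completely mixed reactor with recycle the Lawrence–McCarty relation gives S = K_s·(1 + k_d·θ_c) / [θ_c·(Y·k − k_d) − 1] = 83.9 × (1 + 0.0484 × 21.1) / [21.1 × (0.364 × 4.05 − 0.0484) − 1] = 169.6 / 29.08 = 5.831 mg/L.
Y_obs = Y / (1 + k_d θ_c) = 0.364 / (1 + 0.0484 × 21.1) = 0.364 / 2.021 = 0.1801.
Q·(S₀ − S) = 1430 × (2470 − 5.83) × 10⁻³ = 3524 kg/d removed.
P_X = Y_obs · Q(S₀ − S) = 0.1801 × 3524 = 634.6 kg VSS/d.

P_X ≈ 635 kg VSS/d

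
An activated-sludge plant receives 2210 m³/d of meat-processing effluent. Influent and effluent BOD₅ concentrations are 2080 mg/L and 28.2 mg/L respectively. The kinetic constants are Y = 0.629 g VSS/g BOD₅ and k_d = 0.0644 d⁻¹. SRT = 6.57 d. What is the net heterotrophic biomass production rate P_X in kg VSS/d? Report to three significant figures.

P_X ≈ 2000 kg VSS/d

Correct the yield for decay: Y_obs = Y/(1 + k_d θ_c) = 0.629 / (1 + 0.0644 × 6.57) = 0.629 / 1.423 = 0.4420.
Mass of BOD₅ removed per day: Q(S₀ − S) = 2210 × 2052 g/m³ = 4534 kg/d.
So the net sludge growth is P_X = 0.4420 × 4534 = 2004 kg VSS/d.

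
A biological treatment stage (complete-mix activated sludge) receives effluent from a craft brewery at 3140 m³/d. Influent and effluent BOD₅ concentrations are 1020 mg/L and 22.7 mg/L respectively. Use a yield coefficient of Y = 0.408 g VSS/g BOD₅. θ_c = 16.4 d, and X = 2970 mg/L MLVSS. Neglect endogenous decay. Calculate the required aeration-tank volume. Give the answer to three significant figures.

V ≈ 7060 m³

With k_d = 0 the design equation reduces to V = Y Q (S₀−S) θ_c / X = 0.408 × 3140 × (1020 − 22.7) × 16.4 / 2970 = 7055 m³.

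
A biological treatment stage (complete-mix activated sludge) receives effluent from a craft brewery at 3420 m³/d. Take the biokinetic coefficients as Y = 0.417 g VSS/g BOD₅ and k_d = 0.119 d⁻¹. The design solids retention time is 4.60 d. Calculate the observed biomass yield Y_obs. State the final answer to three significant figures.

Y_obs ≈ 0.269 g VSS/g BOD₅

Y_obs = Y / (1 + k_d θ_c) = 0.417 / (1 + 0.119 × 4.60) = 0.417 / 1.547 = 0.2695.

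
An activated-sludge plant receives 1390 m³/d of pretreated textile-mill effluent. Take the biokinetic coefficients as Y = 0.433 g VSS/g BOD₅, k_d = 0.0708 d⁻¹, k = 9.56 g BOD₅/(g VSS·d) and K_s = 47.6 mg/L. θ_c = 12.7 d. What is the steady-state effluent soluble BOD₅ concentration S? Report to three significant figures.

S ≈ 1.78 mg/L

From the Monod/SRT balance for a CMAS, S = K_s·(1+k_d θ_c)/[θ_c·(Y k − k_d) − 1] = 47.6 × (1 + 0.0708 × 12.7) / [12.7 × (0.433 × 9.56 − 0.0708) − 1] = 90.40 / 50.67 = 1.784 mg/L.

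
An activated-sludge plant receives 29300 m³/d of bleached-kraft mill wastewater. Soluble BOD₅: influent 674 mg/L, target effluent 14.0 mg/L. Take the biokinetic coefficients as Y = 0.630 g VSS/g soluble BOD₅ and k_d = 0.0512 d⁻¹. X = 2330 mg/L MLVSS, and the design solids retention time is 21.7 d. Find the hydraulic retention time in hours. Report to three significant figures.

τ ≈ 44.0 h

Steady-state biomass mass balance: V·X·(1 + k_d·θ_c) = Y·Q·(S₀ − S)·θ_c, so V = 0.630 × 29300 × (674 − 14.0) × 21.7 / [2330 × (1 + 0.0512 × 21.7)] = 2.64×10^8 / 4919 = 53748 m³.
Hydraulic retention time τ = V/Q = 53748 / 29300 = 1.834 d = 44.03 h.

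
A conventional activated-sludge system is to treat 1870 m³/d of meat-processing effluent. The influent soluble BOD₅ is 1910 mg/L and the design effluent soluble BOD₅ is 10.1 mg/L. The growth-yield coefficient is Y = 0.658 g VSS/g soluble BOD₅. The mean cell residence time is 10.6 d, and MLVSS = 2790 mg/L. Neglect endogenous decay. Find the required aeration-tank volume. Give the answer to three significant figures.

V ≈ 8880 m³

Biomass mass balance (decay neglected): V·X = Y·Q·(S₀ − S)·θ_c, so V = 0.658 × 1870 × (1910 − 10.1) × 10.6 / 2790 = 8882 m³.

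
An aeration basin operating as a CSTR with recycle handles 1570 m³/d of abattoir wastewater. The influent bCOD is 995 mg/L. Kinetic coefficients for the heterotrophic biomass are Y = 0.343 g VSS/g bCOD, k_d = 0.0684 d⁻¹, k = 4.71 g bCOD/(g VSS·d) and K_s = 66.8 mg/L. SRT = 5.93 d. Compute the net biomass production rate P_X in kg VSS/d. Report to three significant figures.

Effluent substrate depends only on kinetics and SRT: S = K_s(1 + k_d θ_c) / [θ_c(Yk − k_d) − 1] = 66.8 × (1 + 0.0684 × 5.93) / [5.93 × (0.343 × 4.71 − 0.0684) − 1] = 93.89 / 8.174 = 11.49 mg/L.
The observed yield is Y_obs = Y/(1 + k_d·θ_c) = 0.343 / (1 + 0.0684 × 5.93) = 0.343 / 1.406 = 0.2440 g VSS per g bCOD removed.
ΔS = 995 − 11.5 = 983.5 mg/L, so the substrate removal rate is 1570 × 983.5/1000 = 1544 kg bCOD/d.
P_X = Y_obs · Q(S₀ − S) = 0.2440 × 1544 = 376.8 kg VSS/d.

P_X ≈ 377 kg VSS/d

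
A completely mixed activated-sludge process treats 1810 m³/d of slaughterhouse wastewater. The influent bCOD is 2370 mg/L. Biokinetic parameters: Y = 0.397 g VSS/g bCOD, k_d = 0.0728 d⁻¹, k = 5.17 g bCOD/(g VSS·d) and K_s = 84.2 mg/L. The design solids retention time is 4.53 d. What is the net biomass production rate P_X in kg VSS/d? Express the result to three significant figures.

For a completely mixed reactor with recycle the Lawrence–McCarty relation gives S = K_s·(1 + k_d·θ_c) / [θ_c·(Y·k − k_d) − 1] = 84.2 × (1 + 0.0728 × 4.53) / [4.53 × (0.397 × 5.17 − 0.0728) − 1] = 112.0 / 7.968 = 14.05 mg/L.
Y_obs = Y / (1 + k_d θ_c) = 0.397 / (1 + 0.0728 × 4.53) = 0.397 / 1.330 = 0.2985.
Q·(S₀ − S) = 1810 × (2370 − 14.1) × 10⁻³ = 4264 kg/d removed.
Net biomass production P_X = Y_obs × Q·(S₀ − S) = 0.2985 × 4264 = 1273 kg VSS/d.

P_X ≈ 1270 kg VSS/d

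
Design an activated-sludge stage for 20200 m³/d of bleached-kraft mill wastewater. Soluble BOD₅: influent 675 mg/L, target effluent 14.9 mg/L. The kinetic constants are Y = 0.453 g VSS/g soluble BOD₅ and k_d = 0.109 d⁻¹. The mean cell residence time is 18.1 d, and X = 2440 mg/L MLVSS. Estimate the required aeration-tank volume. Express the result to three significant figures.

V ≈ 15100 m³

Rearranging the biomass balance for a CMAS with decay, V = Y·Q·ΔS·θ_c / [X·(1+k_d θ_c)] = 0.453 × 20200 × (675 − 14.9) × 18.1 / [2440 × (1 + 0.109 × 18.1)] = 1.09×10^8 / 7254 = 15072 m³.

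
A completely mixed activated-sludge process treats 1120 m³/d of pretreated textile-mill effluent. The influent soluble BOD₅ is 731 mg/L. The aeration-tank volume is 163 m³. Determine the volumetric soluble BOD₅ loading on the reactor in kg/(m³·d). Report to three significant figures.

Volumetric loading L_v = Q·S₀ / V = 1120 × 731 g/m³ / 163.0 m³ = 5023 g/(m³·d) = 5.023 kg soluble BOD₅/(m³·d).

L_v ≈ 5.02 kg soluble BOD₅/(m³·d)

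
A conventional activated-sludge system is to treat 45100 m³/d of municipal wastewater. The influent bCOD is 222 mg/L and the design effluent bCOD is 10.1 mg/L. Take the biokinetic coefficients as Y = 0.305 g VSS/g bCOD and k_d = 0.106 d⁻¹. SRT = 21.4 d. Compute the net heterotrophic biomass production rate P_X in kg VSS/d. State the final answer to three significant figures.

Y_obs = Y / (1 + k_d θ_c) = 0.305 / (1 + 0.106 × 21.4) = 0.305 / 3.268 = 0.09332.
Q·(S₀ − S) = 45100 × (222 − 10.1) × 10⁻³ = 9557 kg/d removed.
Biomass produced: P_X = Y_obs·Q·ΔS = 0.09332 × 9557 ≈ 891.8 kg VSS/d.

P_X ≈ 892 kg VSS/d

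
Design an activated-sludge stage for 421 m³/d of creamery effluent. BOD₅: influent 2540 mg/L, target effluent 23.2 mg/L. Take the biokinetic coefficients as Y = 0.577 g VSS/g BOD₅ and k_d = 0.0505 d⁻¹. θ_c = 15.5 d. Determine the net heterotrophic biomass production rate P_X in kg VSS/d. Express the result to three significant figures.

P_X ≈ 343 kg VSS/d

Correct the yield for decay: Y_obs = Y/(1 + k_d θ_c) = 0.577 / (1 + 0.0505 × 15.5) = 0.577 / 1.783 = 0.3237.
Q·(S₀ − S) = 421 × (2540 − 23.2) × 10⁻³ = 1060 kg/d removed.
Biomass produced: P_X = Y_obs·Q·ΔS = 0.3237 × 1060 ≈ 342.9 kg VSS/d.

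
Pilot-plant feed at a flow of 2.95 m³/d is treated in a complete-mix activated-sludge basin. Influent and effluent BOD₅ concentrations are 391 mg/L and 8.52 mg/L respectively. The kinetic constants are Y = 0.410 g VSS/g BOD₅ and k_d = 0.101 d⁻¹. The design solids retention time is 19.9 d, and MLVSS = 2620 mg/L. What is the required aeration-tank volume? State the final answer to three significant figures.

V ≈ 1.17 m³

From the SRT design equation V = Y Q (S₀−S) θ_c / [X (1 + k_d θ_c)] = 0.410 × 2.95 × (391 − 8.52) × 19.9 / [2620 × (1 + 0.101 × 19.9)] = 9.21×10^3 / 7886 = 1.167 m³.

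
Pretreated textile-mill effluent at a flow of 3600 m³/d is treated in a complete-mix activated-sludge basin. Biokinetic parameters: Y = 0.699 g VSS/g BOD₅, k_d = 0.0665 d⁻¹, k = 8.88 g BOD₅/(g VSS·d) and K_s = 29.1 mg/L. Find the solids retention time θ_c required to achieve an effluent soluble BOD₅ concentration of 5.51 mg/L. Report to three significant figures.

θ_c ≈ 1.08 d

Specific growth rate at S = 5.51 mg/L: μ = YkS/(K_s+S) = 0.699·8.88·5.51/(29.1+5.51) = 0.9882 d⁻¹.
Then 1/θ_c = μ − k_d = 0.9882 − 0.0665 = 0.9217 d⁻¹, giving θ_c = 1.085 d.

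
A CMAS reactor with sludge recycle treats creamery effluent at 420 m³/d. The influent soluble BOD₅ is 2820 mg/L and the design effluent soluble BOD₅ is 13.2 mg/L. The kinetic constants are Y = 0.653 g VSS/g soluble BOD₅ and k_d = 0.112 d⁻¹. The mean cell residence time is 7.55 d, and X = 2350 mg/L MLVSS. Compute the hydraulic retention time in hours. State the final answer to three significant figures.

τ ≈ 76.6 h

From the SRT design equation V = Y Q (S₀−S) θ_c / [X (1 + k_d θ_c)] = 0.653 × 420 × (2820 − 13.2) × 7.55 / [2350 × (1 + 0.112 × 7.55)] = 5.81×10^6 / 4337 = 1340 m³.
Hydraulic retention time τ = V/Q = 1340 / 420 = 3.191 d = 76.57 h.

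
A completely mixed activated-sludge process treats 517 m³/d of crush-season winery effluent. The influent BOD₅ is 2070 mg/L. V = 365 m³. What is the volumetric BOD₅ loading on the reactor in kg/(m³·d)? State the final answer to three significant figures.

L_v ≈ 2.93 kg BOD₅/(m³·d)

Volumetric loading L_v = Q·S₀ / V = 517 × 2070 g/m³ / 365.0 m³ = 2932 g/(m³·d) = 2.932 kg BOD₅/(m³·d).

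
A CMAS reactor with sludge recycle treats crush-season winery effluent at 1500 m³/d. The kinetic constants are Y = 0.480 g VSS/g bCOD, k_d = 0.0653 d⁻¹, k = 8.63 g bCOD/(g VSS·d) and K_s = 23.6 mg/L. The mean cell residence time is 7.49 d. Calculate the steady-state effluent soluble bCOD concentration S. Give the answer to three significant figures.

Effluent substrate depends only on kinetics and SRT: S = K_s(1 + k_d θ_c) / [θ_c(Yk − k_d) − 1] = 23.6 × (1 + 0.0653 × 7.49) / [7.49 × (0.480 × 8.63 − 0.0653) − 1] = 35.14 / 29.54 = 1.190 mg/L.

S ≈ 1.19 mg/L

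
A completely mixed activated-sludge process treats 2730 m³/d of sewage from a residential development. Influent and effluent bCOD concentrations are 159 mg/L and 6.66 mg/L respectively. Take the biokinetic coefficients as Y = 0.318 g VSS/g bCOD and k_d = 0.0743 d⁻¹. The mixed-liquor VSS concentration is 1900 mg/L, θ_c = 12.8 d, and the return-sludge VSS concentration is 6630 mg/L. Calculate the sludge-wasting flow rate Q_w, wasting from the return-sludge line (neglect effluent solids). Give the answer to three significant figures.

From the SRT design equation V = Y Q (S₀−S) θ_c / [X (1 + k_d θ_c)] = 0.318 × 2730 × (159 − 6.66) × 12.8 / [1900 × (1 + 0.0743 × 12.8)] = 1.69×10^6 / 3707 = 456.7 m³.
Wasting from the return line (neglecting effluent solids): Q_w = V·X / (θ_c·X_r) = 456.7 × 1900 / (12.8 × 6630) = 10.22 m³/d.

Q_w ≈ 10.2 m³/d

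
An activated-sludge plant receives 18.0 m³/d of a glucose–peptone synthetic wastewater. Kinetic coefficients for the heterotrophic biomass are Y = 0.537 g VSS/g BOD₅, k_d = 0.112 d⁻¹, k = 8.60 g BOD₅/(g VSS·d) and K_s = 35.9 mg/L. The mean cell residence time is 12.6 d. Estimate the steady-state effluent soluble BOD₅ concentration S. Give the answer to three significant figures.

S ≈ 1.55 mg/L

Effluent substrate depends only on kinetics and SRT: S = K_s(1 + k_d θ_c) / [θ_c(Yk − k_d) − 1] = 35.9 × (1 + 0.112 × 12.6) / [12.6 × (0.537 × 8.60 − 0.112) − 1] = 86.56 / 55.78 = 1.552 mg/L.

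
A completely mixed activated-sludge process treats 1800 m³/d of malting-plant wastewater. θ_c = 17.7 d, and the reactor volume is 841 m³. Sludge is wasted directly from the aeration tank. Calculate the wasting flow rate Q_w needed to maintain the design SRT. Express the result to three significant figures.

Q_w ≈ 47.5 m³/d

With mixed-liquor wasting, θ_c = V/Q_w, so Q_w = V/θ_c = 841.0/17.7 = 47.51 m³/d.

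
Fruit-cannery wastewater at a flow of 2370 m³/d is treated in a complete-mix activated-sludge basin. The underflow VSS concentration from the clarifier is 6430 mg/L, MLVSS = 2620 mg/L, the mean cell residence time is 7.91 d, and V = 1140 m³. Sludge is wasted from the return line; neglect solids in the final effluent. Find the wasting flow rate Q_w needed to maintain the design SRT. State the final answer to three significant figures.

Q_w ≈ 58.7 m³/d

θ_c = V·X/(Q_w·X_r) when wasting from the recycle, so Q_w = V·X/(θ_c·X_r) = 1140 × 2620 / (7.91 × 6430) = 58.72 m³/d.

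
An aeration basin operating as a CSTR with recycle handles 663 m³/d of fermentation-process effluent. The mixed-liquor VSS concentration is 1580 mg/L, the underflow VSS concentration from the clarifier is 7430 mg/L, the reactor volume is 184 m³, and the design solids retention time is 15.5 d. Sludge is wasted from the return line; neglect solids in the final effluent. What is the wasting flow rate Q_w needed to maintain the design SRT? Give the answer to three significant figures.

Q_w ≈ 2.52 m³/d

Wasting from the return line (neglecting effluent solids): Q_w = V·X / (θ_c·X_r) = 184.0 × 1580 / (15.5 × 7430) = 2.524 m³/d.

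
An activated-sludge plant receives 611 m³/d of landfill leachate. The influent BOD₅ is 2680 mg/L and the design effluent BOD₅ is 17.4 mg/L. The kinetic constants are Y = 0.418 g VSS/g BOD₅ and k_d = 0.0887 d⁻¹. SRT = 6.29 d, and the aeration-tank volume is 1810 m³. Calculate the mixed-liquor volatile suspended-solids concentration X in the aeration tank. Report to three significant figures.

X ≈ 1520 mg/L

X = Y·Q·ΔS·θ_c / [V·(1 + k_d θ_c)] = 0.418 × 611 × (2680 − 17.4) × 6.29 / [1810 × (1 + 0.0887 × 6.29)] = 1517 mg/L.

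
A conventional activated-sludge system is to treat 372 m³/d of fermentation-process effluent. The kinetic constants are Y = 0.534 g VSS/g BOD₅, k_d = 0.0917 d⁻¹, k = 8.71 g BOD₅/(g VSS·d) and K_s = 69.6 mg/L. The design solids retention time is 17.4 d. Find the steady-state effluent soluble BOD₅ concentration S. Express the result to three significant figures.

For a completely mixed reactor with recycle the Lawrence–McCarty relation gives S = K_s·(1 + k_d·θ_c) / [θ_c·(Y·k − k_d) − 1] = 69.6 × (1 + 0.0917 × 17.4) / [17.4 × (0.534 × 8.71 − 0.0917) − 1] = 180.7 / 78.33 = 2.306 mg/L.

S ≈ 2.31 mg/L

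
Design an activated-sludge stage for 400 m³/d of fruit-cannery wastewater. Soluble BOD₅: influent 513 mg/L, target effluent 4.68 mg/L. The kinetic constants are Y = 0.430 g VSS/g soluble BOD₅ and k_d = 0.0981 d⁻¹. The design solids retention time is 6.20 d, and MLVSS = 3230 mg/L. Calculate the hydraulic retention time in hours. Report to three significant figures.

Rearranging the biomass balance for a CMAS with decay, V = Y·Q·ΔS·θ_c / [X·(1+k_d θ_c)] = 0.430 × 400 × (513 − 4.68) × 6.20 / [3230 × (1 + 0.0981 × 6.20)] = 5.42×10^5 / 5195 = 104.4 m³.
τ = V/Q = 104.4/400 = 0.2609 d, or 6.261 h.

τ ≈ 6.26 h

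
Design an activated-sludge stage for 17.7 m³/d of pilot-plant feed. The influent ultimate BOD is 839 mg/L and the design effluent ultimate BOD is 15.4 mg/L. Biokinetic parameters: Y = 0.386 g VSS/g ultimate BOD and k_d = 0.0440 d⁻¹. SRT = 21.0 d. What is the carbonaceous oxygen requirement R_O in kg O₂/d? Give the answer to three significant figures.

R_O ≈ 10.4 kg O₂/d

Observed yield with endogenous decay: Y_obs = Y / (1 + k_d·θ_c) = 0.386 / (1 + 0.0440 × 21.0) = 0.386 / 1.924 = 0.2006 g VSS/g ultimate BOD.
ΔS = 839 − 15.4 = 823.6 mg/L, so the substrate removal rate is 17.7 × 823.6/1000 = 14.58 kg ultimate BOD/d.
Net sludge production P_X = 0.2006 × 14.58 = 2.925 kg VSS/d.
R_O = Q·ΔS − 1.42 P_X = 14.58 − 4.153 = 10.42 kg O₂/d.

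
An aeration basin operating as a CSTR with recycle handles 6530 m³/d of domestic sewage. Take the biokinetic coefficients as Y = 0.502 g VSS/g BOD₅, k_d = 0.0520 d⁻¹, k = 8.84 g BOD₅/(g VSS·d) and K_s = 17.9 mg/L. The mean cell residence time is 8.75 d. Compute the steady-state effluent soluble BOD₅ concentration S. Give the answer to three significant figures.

S ≈ 0.697 mg/L

Effluent substrate depends only on kinetics and SRT: S = K_s(1 + k_d θ_c) / [θ_c(Yk − k_d) − 1] = 17.9 × (1 + 0.0520 × 8.75) / [8.75 × (0.502 × 8.84 − 0.0520) − 1] = 26.04 / 37.37 = 0.6968 mg/L.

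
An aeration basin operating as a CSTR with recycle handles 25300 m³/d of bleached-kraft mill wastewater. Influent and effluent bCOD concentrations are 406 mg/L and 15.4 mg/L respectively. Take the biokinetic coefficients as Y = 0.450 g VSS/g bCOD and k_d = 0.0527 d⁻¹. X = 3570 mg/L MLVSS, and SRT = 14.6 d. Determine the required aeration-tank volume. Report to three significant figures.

Steady-state biomass mass balance: V·X·(1 + k_d·θ_c) = Y·Q·(S₀ − S)·θ_c, so V = 0.450 × 25300 × (406 − 15.4) × 14.6 / [3570 × (1 + 0.0527 × 14.6)] = 6.49×10^7 / 6317 = 10278 m³.

V ≈ 10300 m³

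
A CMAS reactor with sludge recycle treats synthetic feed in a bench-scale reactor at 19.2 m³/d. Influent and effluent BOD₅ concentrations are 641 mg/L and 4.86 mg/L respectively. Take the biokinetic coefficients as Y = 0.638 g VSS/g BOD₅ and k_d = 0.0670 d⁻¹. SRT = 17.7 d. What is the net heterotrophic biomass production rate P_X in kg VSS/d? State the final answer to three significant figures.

Correct the yield for decay: Y_obs = Y/(1 + k_d θ_c) = 0.638 / (1 + 0.0670 × 17.7) = 0.638 / 2.186 = 0.2919.
Substrate removed = Q·(S₀ − S) = 19.2 m³/d × (641 − 4.86) g/m³ = 1.22×10^4 g/d = 12.21 kg/d.
P_X = Y_obs · Q(S₀ − S) = 0.2919 × 12.21 = 3.565 kg VSS/d.

P_X ≈ 3.56 kg VSS/d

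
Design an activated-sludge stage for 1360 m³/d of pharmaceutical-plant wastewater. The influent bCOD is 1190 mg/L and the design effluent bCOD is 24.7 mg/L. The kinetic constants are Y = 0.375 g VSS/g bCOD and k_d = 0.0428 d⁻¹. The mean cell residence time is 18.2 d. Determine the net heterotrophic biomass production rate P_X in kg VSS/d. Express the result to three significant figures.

The observed yield is Y_obs = Y/(1 + k_d·θ_c) = 0.375 / (1 + 0.0428 × 18.2) = 0.375 / 1.779 = 0.2108 g VSS per g bCOD removed.
ΔS = 1190 − 24.7 = 1165 mg/L, so the substrate removal rate is 1360 × 1165/1000 = 1585 kg bCOD/d.
So the net sludge growth is P_X = 0.2108 × 1585 = 334.1 kg VSS/d.

P_X ≈ 334 kg VSS/d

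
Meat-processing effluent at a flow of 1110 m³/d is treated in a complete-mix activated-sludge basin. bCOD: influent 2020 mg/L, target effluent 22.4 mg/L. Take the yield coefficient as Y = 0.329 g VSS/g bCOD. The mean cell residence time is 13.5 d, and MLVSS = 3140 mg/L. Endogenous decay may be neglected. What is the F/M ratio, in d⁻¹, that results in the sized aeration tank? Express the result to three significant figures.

V·X = Y·Q·ΔS·θ_c gives V = 0.329 × 1110 × (2020 − 22.4) × 13.5 / 3140 = 3136 m³.
F/M = applied load / biomass = Q·S₀/(V·X) = 1110 × 2020 / (3136 × 3140) = 0.2277 d⁻¹.

F/M ≈ 0.228 d⁻¹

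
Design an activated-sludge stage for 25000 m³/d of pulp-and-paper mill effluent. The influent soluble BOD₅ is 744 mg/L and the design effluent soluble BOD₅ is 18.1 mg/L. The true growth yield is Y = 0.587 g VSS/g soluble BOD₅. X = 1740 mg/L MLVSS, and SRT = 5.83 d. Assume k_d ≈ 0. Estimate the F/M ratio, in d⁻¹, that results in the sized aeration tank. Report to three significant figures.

F/M ≈ 0.299 d⁻¹

Biomass mass balance (decay neglected): V·X = Y·Q·(S₀ − S)·θ_c, so V = 0.587 × 25000 × (744 − 18.1) × 5.83 / 1740 = 35692 m³.
F/M = Q·S₀ / (V·X) = 25000 × 744 / (35692 × 1740) = 0.2995 g soluble BOD₅·(g VSS·d)⁻¹.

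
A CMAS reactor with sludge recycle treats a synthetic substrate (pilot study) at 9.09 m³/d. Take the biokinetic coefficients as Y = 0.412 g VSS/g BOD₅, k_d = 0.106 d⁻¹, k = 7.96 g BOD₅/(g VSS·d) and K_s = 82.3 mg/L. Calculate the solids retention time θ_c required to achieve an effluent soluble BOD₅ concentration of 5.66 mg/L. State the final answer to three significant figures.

θ_c ≈ 9.52 d

At the target effluent, Y k S/(K_s+S) = 0.412×7.96×5.66/87.96 = 0.2110 d⁻¹.
Then 1/θ_c = μ − k_d = 0.2110 − 0.106 = 0.1050 d⁻¹, giving θ_c = 9.521 d.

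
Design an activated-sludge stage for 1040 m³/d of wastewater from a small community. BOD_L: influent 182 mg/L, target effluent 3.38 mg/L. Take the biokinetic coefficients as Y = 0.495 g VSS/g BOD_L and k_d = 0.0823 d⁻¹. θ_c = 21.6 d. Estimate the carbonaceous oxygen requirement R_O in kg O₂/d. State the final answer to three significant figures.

Correct the yield for decay: Y_obs = Y/(1 + k_d θ_c) = 0.495 / (1 + 0.0823 × 21.6) = 0.495 / 2.778 = 0.1782.
Substrate removed = Q·(S₀ − S) = 1040 m³/d × (182 − 3.38) g/m³ = 1.86×10^5 g/d = 185.8 kg/d.
Biomass synthesised: P_X = Y_obs × 185.8 = 33.10 kg VSS/d.
Carbonaceous O₂ demand = substrate oxidised − cell-mass equivalent = 185.8 − 1.42 × 33.10 = 138.8 kg O₂/d.

R_O ≈ 139 kg O₂/d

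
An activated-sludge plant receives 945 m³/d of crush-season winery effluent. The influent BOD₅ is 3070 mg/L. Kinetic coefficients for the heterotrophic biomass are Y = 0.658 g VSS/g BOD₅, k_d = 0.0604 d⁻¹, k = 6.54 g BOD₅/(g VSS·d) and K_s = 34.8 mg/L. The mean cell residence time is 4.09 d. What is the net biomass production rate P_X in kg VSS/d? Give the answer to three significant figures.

Effluent substrate depends only on kinetics and SRT: S = K_s(1 + k_d θ_c) / [θ_c(Yk − k_d) − 1] = 34.8 × (1 + 0.0604 × 4.09) / [4.09 × (0.658 × 6.54 − 0.0604) − 1] = 43.40 / 16.35 = 2.654 mg/L.
Observed yield with endogenous decay: Y_obs = Y / (1 + k_d·θ_c) = 0.658 / (1 + 0.0604 × 4.09) = 0.658 / 1.247 = 0.5277 g VSS/g BOD₅.
ΔS = 3070 − 2.65 = 3067 mg/L, so the substrate removal rate is 945 × 3067/1000 = 2899 kg BOD₅/d.
Biomass produced: P_X = Y_obs·Q·ΔS = 0.5277 × 2899 ≈ 1529 kg VSS/d.

P_X ≈ 1530 kg VSS/d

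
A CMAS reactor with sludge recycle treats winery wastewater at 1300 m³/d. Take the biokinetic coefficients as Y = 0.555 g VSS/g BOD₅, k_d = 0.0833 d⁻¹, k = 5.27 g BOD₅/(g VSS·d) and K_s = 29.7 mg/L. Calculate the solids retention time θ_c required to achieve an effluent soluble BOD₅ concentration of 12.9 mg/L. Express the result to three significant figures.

θ_c ≈ 1.25 d

At the target effluent, Y k S/(K_s+S) = 0.555×5.27×12.9/42.60 = 0.8857 d⁻¹.
Then 1/θ_c = μ − k_d = 0.8857 − 0.0833 = 0.8024 d⁻¹, giving θ_c = 1.246 d.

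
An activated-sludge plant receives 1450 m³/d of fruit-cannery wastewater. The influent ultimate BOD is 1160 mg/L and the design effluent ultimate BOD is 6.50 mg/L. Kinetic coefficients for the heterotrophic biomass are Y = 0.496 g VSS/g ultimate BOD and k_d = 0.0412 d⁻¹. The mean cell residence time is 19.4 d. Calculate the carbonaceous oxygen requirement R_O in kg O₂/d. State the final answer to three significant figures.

R_O ≈ 1020 kg O₂/d

Correct the yield for decay: Y_obs = Y/(1 + k_d θ_c) = 0.496 / (1 + 0.0412 × 19.4) = 0.496 / 1.799 = 0.2757.
Mass of ultimate BOD removed per day: Q(S₀ − S) = 1450 × 1154 g/m³ = 1673 kg/d.
Biomass synthesised: P_X = Y_obs × 1673 = 461.1 kg VSS/d.
Carbonaceous O₂ demand = substrate oxidised − cell-mass equivalent = 1673 − 1.42 × 461.1 = 1018 kg O₂/d.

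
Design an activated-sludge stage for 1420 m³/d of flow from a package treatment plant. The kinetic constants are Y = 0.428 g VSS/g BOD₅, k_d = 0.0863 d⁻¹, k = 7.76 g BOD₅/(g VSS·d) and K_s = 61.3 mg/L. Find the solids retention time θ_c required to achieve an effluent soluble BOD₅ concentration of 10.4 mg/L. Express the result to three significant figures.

From 1/θ_c = Y·k·S/(K_s + S) − k_d: Y·k·S/(K_s+S) = 0.428 × 7.76 × 10.4 / (61.3 + 10.4) = 0.4817 d⁻¹.
Then 1/θ_c = μ − k_d = 0.4817 − 0.0863 = 0.3954 d⁻¹, giving θ_c = 2.529 d.

θ_c ≈ 2.53 d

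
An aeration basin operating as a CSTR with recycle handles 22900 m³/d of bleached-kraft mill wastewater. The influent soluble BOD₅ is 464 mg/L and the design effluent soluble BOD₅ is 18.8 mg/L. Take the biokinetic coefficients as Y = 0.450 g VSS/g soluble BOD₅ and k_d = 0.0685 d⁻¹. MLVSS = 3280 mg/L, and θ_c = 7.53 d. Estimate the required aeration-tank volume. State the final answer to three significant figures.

V ≈ 6950 m³

Steady-state biomass mass balance: V·X·(1 + k_d·θ_c) = Y·Q·(S₀ − S)·θ_c, so V = 0.450 × 22900 × (464 − 18.8) × 7.53 / [3280 × (1 + 0.0685 × 7.53)] = 3.45×10^7 / 4972 = 6948 m³.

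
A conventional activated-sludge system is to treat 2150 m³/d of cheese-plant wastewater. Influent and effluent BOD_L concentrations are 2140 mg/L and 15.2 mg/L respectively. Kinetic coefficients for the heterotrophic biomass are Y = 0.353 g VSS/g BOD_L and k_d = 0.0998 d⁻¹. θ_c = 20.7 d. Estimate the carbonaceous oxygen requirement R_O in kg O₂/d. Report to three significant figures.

R_O ≈ 3820 kg O₂/d

Observed yield with endogenous decay: Y_obs = Y / (1 + k_d·θ_c) = 0.353 / (1 + 0.0998 × 20.7) = 0.353 / 3.066 = 0.1151 g VSS/g BOD_L.
Q·(S₀ − S) = 2150 × (2140 − 15.2) × 10⁻³ = 4568 kg/d removed.
Net sludge production P_X = 0.1151 × 4568 = 526.0 kg VSS/d.
Carbonaceous O₂ demand = substrate oxidised − cell-mass equivalent = 4568 − 1.42 × 526.0 = 3821 kg O₂/d.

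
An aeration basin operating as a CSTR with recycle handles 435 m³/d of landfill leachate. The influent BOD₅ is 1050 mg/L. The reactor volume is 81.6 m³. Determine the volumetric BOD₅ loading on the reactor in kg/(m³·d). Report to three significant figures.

L_v ≈ 5.60 kg BOD₅/(m³·d)

Applied BOD₅ load per unit volume = Q·S₀/V = (435 × 1050/1000)/81.60 = 5.597 kg BOD₅·m⁻³·d⁻¹.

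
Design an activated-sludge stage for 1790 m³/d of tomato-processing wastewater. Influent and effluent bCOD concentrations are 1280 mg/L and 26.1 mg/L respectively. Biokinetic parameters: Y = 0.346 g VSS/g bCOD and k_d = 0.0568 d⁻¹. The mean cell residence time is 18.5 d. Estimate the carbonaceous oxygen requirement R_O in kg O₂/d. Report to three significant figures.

Correct the yield for decay: Y_obs = Y/(1 + k_d θ_c) = 0.346 / (1 + 0.0568 × 18.5) = 0.346 / 2.051 = 0.1687.
Q·(S₀ − S) = 1790 × (1280 − 26.1) × 10⁻³ = 2244 kg/d removed.
Net sludge production P_X = 0.1687 × 2244 = 378.7 kg VSS/d.
Carbonaceous O₂ demand = substrate oxidised − cell-mass equivalent = 2244 − 1.42 × 378.7 = 1707 kg O₂/d.

R_O ≈ 1710 kg O₂/d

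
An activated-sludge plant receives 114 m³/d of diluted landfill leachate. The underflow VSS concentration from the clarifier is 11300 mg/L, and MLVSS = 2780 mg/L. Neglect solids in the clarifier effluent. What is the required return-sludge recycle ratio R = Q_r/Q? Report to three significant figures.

Mass balance around the secondary clarifier (neglecting effluent solids): R = X / (X_r − X) = 2780 / (11300 − 2780) = 0.3263.

R ≈ 0.326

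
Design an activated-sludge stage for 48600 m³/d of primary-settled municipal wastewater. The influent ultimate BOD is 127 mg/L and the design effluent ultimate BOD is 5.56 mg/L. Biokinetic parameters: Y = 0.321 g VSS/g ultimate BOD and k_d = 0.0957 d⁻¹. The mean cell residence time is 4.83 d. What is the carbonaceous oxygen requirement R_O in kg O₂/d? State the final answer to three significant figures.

Y_obs = Y / (1 + k_d θ_c) = 0.321 / (1 + 0.0957 × 4.83) = 0.321 / 1.462 = 0.2195.
Q·(S₀ − S) = 48600 × (127 − 5.56) × 10⁻³ = 5902 kg/d removed.
Biomass synthesised: P_X = Y_obs × 5902 = 1296 kg VSS/d.
R_O = Q·ΔS − 1.42 P_X = 5902 − 1840 = 4062 kg O₂/d.

R_O ≈ 4060 kg O₂/d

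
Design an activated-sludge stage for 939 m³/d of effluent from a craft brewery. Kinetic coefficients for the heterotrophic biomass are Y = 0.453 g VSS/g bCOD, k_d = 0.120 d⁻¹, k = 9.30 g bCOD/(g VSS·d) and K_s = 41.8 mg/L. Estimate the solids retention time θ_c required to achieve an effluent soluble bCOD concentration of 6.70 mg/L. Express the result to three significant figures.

θ_c ≈ 2.16 d

From 1/θ_c = Y·k·S/(K_s + S) − k_d: Y·k·S/(K_s+S) = 0.453 × 9.30 × 6.70 / (41.8 + 6.70) = 0.5820 d⁻¹.
1/θ_c = 0.5820 − 0.120 = 0.4620 d⁻¹, so θ_c = 2.165 d.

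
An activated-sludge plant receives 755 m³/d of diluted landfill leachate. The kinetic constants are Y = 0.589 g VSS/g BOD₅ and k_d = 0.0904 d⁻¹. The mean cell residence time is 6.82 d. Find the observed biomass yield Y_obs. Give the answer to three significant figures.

Y_obs = Y / (1 + k_d θ_c) = 0.589 / (1 + 0.0904 × 6.82) = 0.589 / 1.617 = 0.3644.

Y_obs ≈ 0.364 g VSS/g BOD₅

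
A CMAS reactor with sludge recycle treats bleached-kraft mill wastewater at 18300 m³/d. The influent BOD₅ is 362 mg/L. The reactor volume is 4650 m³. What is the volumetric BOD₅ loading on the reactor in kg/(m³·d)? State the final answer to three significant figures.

L_v ≈ 1.42 kg BOD₅/(m³·d)

Volumetric loading L_v = Q·S₀ / V = 18300 × 362 g/m³ / 4650 m³ = 1425 g/(m³·d) = 1.425 kg BOD₅/(m³·d).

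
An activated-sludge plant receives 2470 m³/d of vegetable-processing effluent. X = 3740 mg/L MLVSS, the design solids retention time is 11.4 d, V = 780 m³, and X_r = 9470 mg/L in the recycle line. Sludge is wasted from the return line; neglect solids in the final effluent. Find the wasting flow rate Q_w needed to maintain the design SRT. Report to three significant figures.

Q_w ≈ 27.0 m³/d

Q_w = (V·X)/(θ_c X_r) = 780.0 × 3740 / (11.4 × 9470) = 27.02 m³/d.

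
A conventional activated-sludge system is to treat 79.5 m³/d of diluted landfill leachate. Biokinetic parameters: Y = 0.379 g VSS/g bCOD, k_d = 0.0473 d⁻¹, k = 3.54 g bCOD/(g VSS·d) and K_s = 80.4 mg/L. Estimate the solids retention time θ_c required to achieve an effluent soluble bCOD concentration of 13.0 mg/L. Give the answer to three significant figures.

Specific growth rate at S = 13.0 mg/L: μ = YkS/(K_s+S) = 0.379·3.54·13.0/(80.4+13.0) = 0.1867 d⁻¹.
Then 1/θ_c = μ − k_d = 0.1867 − 0.0473 = 0.1394 d⁻¹, giving θ_c = 7.172 d.

θ_c ≈ 7.17 d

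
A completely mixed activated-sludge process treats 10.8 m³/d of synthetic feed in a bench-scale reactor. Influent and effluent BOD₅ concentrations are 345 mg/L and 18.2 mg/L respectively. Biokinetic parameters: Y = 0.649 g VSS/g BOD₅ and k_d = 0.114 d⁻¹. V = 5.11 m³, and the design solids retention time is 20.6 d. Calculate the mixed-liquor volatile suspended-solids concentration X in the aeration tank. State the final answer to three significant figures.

From V·X·(1 + k_d·θ_c) = Y·Q·(S₀ − S)·θ_c: X = 0.649 × 10.8 × (345 − 18.2) × 20.6 / [5.11 × (1 + 0.114 × 20.6)] = 2758 mg/L.

X ≈ 2760 mg/L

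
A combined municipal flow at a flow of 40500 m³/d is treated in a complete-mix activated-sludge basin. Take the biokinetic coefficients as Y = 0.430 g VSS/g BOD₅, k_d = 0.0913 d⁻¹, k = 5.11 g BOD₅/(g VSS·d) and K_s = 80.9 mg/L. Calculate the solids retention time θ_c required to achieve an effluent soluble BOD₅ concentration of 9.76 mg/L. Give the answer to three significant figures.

Specific growth rate at S = 9.76 mg/L: μ = YkS/(K_s+S) = 0.430·5.11·9.76/(80.9+9.76) = 0.2366 d⁻¹.
1/θ_c = 0.2366 − 0.0913 = 0.1453 d⁻¹, so θ_c = 6.885 d.

θ_c ≈ 6.88 d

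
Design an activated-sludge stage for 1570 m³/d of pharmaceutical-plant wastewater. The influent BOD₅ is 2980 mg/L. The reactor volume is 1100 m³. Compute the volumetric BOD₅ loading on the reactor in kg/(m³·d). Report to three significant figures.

L_v ≈ 4.25 kg BOD₅/(m³·d)

Applied BOD₅ load per unit volume = Q·S₀/V = (1570 × 2980/1000)/1100 = 4.253 kg BOD₅·m⁻³·d⁻¹.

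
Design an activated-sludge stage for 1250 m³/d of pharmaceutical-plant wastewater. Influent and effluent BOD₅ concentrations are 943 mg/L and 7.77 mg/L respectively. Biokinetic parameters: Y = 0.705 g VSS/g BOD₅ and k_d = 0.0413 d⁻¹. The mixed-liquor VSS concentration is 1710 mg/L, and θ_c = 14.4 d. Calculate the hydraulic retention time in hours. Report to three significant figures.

τ ≈ 83.6 h

Rearranging the biomass balance for a CMAS with decay, V = Y·Q·ΔS·θ_c / [X·(1+k_d θ_c)] = 0.705 × 1250 × (943 − 7.77) × 14.4 / [1710 × (1 + 0.0413 × 14.4)] = 1.19×10^7 / 2727 = 4352 m³.
Hydraulic retention time τ = V/Q = 4352 / 1250 = 3.482 d = 83.56 h.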